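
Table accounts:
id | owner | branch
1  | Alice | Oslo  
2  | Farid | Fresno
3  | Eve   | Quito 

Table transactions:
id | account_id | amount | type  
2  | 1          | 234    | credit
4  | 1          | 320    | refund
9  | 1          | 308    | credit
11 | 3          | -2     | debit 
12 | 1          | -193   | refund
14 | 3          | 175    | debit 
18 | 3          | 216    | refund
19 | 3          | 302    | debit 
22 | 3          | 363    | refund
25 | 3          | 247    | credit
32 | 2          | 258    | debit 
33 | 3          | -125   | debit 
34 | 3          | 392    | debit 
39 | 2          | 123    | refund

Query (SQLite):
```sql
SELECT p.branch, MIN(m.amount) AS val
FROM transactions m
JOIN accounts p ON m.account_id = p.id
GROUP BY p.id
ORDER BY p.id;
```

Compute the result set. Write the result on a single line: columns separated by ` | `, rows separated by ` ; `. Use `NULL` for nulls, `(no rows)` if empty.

Oslo | -193 ; Fresno | 123 ; Quito | -125

Join each transactions row to its accounts via account_id.
Group joined rows by accounts.id; compute MIN(m.amount) per group.
  1: ids {2, 4, 9, 12} → MIN(m.amount)=-193
  2: ids {32, 39} → MIN(m.amount)=123
  3: ids {11, 14, 18, 19, 22, 25, 33, 34} → MIN(m.amount)=-125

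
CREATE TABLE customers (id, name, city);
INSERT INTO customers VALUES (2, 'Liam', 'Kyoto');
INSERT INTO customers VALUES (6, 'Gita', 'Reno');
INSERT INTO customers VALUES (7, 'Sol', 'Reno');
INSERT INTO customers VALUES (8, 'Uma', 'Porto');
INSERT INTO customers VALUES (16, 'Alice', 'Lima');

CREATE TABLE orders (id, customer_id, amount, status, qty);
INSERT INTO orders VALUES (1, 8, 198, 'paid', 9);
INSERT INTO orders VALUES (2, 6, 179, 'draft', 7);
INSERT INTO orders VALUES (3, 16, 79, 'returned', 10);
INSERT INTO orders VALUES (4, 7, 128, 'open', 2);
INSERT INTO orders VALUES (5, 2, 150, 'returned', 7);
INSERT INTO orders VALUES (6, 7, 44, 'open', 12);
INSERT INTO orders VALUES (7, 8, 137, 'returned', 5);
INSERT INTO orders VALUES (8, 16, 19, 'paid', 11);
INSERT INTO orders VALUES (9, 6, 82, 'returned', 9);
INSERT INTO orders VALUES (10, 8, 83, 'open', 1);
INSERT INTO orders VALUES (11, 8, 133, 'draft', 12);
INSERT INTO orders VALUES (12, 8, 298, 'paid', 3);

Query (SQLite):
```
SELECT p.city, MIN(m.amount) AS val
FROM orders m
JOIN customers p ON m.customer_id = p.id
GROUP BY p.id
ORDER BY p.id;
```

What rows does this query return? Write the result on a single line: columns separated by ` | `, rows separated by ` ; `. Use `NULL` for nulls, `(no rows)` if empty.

Kyoto | 150 ; Reno | 82 ; Reno | 44 ; Porto | 83 ; Lima | 19

Join each orders row to its customers via customer_id.
Group joined rows by customers.id; compute MIN(m.amount) per group.
  2: ids {5} → MIN(m.amount)=150
  6: ids {2, 9} → MIN(m.amount)=82
  7: ids {4, 6} → MIN(m.amount)=44
  8: ids {1, 7, 10, 11, 12} → MIN(m.amount)=83
  16: ids {3, 8} → MIN(m.amount)=19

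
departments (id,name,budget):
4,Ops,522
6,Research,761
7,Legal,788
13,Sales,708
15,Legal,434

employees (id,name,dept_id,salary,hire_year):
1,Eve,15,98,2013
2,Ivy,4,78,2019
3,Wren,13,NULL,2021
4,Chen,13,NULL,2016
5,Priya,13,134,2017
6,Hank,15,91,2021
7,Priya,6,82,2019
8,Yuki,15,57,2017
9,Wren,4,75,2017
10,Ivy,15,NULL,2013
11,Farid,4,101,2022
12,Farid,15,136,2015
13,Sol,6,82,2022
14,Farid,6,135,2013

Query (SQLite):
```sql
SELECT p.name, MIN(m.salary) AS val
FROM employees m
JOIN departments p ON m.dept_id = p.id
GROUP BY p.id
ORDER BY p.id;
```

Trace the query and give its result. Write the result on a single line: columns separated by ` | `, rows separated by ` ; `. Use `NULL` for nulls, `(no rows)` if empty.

Join each employees row to its departments via dept_id.
Group joined rows by departments.id; compute MIN(m.salary) per group.
  4: ids {2, 9, 11} → MIN(m.salary)=75
  6: ids {7, 13, 14} → MIN(m.salary)=82
  13: ids {3, 4, 5} → MIN(m.salary)=134
  15: ids {1, 6, 8, 10, 12} → MIN(m.salary)=57

Ops | 75 ; Research | 82 ; Sales | 134 ; Legal | 57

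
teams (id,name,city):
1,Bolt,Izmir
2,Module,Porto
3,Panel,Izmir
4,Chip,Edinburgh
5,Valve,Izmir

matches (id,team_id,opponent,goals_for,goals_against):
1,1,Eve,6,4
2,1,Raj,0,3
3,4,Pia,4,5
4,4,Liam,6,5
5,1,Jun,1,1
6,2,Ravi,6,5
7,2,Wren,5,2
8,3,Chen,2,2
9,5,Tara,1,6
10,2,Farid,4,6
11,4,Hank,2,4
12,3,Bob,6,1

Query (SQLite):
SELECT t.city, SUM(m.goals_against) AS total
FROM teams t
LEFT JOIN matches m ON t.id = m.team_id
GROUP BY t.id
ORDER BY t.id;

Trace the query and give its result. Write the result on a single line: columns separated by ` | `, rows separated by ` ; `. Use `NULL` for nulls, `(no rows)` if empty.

LEFT JOIN keeps every teams row; unmatched ones get NULL for matches columns.
Group by teams.id and compute SUM(m.goals_against). SUM over an all-NULL group is NULL.
  1: ids {1, 2, 5} → SUM(m.goals_against)=8
  2: ids {6, 7, 10} → SUM(m.goals_against)=13
  3: ids {8, 12} → SUM(m.goals_against)=3
  4: ids {3, 4, 11} → SUM(m.goals_against)=14
  5: ids {9} → SUM(m.goals_against)=6

Izmir | 8 ; Porto | 13 ; Izmir | 3 ; Edinburgh | 14 ; Izmir | 6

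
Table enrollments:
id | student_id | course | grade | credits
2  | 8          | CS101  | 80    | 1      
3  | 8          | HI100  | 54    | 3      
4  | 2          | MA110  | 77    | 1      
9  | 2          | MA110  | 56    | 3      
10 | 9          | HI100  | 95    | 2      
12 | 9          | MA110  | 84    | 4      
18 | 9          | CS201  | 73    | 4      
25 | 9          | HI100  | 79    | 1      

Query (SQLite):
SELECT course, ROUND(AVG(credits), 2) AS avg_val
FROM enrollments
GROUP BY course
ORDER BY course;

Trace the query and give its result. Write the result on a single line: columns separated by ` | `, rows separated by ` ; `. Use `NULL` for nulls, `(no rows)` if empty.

Partition enrollments by course; compute ROUND(AVG(credits), 2) within each group.
  CS101: ids {2} → ROUND(AVG(credits), 2)=1
  CS201: ids {18} → ROUND(AVG(credits), 2)=4
  HI100: ids {3, 10, 25} → ROUND(AVG(credits), 2)=2
  MA110: ids {4, 9, 12} → ROUND(AVG(credits), 2)=2.67

CS101 | 1 ; CS201 | 4 ; HI100 | 2 ; MA110 | 2.67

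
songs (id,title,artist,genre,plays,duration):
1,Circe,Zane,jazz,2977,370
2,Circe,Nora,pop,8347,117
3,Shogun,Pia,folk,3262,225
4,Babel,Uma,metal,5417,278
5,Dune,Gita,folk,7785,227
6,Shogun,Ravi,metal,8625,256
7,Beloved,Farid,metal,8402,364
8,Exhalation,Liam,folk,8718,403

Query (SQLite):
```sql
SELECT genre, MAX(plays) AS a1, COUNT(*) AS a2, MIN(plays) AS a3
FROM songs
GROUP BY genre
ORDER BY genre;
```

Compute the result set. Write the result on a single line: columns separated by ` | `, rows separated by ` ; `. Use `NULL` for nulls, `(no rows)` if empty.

Group songs by genre.
Per group compute: MAX(plays), COUNT(*), MIN(plays).
  folk: ids {3, 5, 8} → MAX(plays)=8718, COUNT(*)=3, MIN(plays)=3262
  jazz: ids {1} → MAX(plays)=2977, COUNT(*)=1, MIN(plays)=2977
  metal: ids {4, 6, 7} → MAX(plays)=8625, COUNT(*)=3, MIN(plays)=5417
  pop: ids {2} → MAX(plays)=8347, COUNT(*)=1, MIN(plays)=8347

folk | 8718 | 3 | 3262 ; jazz | 2977 | 1 | 2977 ; metal | 8625 | 3 | 5417 ; pop | 8347 | 1 | 8347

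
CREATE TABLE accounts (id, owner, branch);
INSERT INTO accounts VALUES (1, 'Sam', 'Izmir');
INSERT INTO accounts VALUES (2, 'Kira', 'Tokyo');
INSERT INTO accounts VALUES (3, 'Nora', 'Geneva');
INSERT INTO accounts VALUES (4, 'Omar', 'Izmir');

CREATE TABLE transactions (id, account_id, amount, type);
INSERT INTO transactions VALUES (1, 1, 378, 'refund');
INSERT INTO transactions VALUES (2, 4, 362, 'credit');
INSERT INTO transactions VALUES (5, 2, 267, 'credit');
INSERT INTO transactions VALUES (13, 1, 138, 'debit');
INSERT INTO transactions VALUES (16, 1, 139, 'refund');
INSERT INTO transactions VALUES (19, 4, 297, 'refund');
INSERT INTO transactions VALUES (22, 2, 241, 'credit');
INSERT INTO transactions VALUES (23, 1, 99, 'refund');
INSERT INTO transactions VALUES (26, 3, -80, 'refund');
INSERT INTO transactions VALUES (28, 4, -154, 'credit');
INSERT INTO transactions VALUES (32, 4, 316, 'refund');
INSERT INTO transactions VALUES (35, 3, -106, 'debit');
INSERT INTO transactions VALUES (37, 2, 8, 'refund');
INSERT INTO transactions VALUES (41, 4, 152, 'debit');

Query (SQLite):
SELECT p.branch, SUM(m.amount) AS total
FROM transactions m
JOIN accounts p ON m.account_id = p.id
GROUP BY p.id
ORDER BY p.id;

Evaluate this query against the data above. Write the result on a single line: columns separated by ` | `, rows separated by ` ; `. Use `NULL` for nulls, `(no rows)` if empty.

Izmir | 754 ; Tokyo | 516 ; Geneva | -186 ; Izmir | 973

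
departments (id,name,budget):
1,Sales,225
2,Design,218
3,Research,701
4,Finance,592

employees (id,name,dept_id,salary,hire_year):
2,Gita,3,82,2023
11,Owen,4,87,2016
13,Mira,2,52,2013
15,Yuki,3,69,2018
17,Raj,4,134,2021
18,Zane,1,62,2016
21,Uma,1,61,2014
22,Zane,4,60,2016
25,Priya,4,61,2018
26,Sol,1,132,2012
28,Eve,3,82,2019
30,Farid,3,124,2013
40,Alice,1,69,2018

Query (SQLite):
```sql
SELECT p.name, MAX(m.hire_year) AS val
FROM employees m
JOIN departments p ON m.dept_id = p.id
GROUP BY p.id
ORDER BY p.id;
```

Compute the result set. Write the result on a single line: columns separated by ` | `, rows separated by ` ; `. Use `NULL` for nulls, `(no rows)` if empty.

Join each employees row to its departments via dept_id.
Group joined rows by departments.id; compute MAX(m.hire_year) per group.
  1: ids {18, 21, 26, 40} → MAX(m.hire_year)=2018
  2: ids {13} → MAX(m.hire_year)=2013
  3: ids {2, 15, 28, 30} → MAX(m.hire_year)=2023
  4: ids {11, 17, 22, 25} → MAX(m.hire_year)=2021

Sales | 2018 ; Design | 2013 ; Research | 2023 ; Finance | 2021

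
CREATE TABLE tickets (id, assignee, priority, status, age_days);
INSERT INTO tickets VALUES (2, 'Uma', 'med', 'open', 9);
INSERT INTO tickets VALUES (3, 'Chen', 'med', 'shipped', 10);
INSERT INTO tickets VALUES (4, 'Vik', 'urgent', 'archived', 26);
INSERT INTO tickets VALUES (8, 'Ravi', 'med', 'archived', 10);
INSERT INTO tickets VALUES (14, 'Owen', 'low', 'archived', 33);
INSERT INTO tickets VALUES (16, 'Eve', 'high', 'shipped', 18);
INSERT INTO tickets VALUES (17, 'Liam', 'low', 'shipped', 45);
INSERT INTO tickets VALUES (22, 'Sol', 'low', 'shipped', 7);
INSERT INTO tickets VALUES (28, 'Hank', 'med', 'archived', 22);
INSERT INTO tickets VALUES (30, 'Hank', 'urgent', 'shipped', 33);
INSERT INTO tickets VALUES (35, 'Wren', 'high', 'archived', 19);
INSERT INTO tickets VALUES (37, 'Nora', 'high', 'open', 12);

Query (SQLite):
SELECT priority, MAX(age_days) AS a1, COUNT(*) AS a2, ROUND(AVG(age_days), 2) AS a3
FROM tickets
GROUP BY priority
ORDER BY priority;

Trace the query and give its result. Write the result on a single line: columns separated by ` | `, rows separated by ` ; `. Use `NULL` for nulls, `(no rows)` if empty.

Group tickets by priority.
Per group compute: MAX(age_days), COUNT(*), ROUND(AVG(age_days), 2).
  high: ids {16, 35, 37} → MAX(age_days)=19, COUNT(*)=3, ROUND(AVG(age_days), 2)=16.33
  low: ids {14, 17, 22} → MAX(age_days)=45, COUNT(*)=3, ROUND(AVG(age_days), 2)=28.33
  med: ids {2, 3, 8, 28} → MAX(age_days)=22, COUNT(*)=4, ROUND(AVG(age_days), 2)=12.75
  urgent: ids {4, 30} → MAX(age_days)=33, COUNT(*)=2, ROUND(AVG(age_days), 2)=29.5

high | 19 | 3 | 16.33 ; low | 45 | 3 | 28.33 ; med | 22 | 4 | 12.75 ; urgent | 33 | 2 | 29.5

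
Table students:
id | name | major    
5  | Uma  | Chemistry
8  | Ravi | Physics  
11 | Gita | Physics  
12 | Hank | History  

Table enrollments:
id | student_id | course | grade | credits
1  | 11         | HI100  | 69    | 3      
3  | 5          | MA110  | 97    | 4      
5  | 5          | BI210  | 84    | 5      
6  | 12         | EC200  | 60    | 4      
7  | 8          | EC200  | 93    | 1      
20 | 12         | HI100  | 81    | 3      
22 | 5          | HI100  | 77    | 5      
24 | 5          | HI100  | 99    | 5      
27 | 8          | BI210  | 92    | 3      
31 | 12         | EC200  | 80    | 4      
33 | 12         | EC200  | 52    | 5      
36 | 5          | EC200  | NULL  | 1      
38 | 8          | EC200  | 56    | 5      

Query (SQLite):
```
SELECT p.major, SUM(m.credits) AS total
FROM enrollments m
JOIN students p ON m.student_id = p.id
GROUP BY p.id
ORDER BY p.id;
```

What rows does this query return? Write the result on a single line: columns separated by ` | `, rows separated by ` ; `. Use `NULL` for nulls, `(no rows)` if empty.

Join each enrollments row to its students via student_id.
Group joined rows by students.id; compute SUM(m.credits) per group.
  5: ids {3, 5, 22, 24, 36} → SUM(m.credits)=20
  8: ids {7, 27, 38} → SUM(m.credits)=9
  11: ids {1} → SUM(m.credits)=3
  12: ids {6, 20, 31, 33} → SUM(m.credits)=16

Chemistry | 20 ; Physics | 9 ; Physics | 3 ; History | 16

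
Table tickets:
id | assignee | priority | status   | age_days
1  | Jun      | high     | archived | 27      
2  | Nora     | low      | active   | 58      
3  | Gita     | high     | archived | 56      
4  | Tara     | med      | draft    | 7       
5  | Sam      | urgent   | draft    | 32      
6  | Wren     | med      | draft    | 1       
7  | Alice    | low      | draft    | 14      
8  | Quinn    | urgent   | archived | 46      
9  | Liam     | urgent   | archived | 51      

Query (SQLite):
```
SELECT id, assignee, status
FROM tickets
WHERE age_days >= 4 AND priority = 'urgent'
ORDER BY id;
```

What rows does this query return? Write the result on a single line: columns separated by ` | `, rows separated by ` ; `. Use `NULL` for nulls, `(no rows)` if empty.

age_days >= 4: ids {1, 2, 3, 4, 5, 7, 8, 9}
priority = 'urgent': ids {5, 8, 9}
Combine with AND.

5 | Sam | draft ; 8 | Quinn | archived ; 9 | Liam | archived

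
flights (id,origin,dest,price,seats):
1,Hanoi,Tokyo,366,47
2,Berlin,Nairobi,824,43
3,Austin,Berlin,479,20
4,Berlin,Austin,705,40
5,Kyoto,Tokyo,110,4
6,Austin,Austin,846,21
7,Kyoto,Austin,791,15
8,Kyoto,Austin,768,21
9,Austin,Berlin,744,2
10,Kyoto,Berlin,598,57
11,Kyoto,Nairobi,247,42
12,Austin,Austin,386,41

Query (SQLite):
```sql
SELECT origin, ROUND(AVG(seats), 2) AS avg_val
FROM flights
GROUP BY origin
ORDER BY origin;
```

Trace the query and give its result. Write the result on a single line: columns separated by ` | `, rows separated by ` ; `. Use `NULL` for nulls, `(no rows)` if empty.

Partition flights by origin; compute ROUND(AVG(seats), 2) within each group.
  Austin: ids {3, 6, 9, 12} → ROUND(AVG(seats), 2)=21
  Berlin: ids {2, 4} → ROUND(AVG(seats), 2)=41.5
  Hanoi: ids {1} → ROUND(AVG(seats), 2)=47
  Kyoto: ids {5, 7, 8, 10, 11} → ROUND(AVG(seats), 2)=27.8

Austin | 21 ; Berlin | 41.5 ; Hanoi | 47 ; Kyoto | 27.8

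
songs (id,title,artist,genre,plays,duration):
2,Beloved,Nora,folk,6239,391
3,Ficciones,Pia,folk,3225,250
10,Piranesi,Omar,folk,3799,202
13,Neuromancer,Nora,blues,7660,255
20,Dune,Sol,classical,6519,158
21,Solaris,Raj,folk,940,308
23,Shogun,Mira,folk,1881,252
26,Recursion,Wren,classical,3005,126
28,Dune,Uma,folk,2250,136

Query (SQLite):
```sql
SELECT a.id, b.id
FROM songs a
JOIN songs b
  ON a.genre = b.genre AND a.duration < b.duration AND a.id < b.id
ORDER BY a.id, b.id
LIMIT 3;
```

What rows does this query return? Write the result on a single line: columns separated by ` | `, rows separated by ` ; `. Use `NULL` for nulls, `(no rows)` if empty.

Pairs (a,b) with same genre, a.duration < b.duration, a.id < b.id.
genre groups: blues:{13} classical:{20,26} folk:{2,3,10,21,23,28}
Ordered by (a.id, b.id); first 3.

3 | 21 ; 3 | 23 ; 10 | 21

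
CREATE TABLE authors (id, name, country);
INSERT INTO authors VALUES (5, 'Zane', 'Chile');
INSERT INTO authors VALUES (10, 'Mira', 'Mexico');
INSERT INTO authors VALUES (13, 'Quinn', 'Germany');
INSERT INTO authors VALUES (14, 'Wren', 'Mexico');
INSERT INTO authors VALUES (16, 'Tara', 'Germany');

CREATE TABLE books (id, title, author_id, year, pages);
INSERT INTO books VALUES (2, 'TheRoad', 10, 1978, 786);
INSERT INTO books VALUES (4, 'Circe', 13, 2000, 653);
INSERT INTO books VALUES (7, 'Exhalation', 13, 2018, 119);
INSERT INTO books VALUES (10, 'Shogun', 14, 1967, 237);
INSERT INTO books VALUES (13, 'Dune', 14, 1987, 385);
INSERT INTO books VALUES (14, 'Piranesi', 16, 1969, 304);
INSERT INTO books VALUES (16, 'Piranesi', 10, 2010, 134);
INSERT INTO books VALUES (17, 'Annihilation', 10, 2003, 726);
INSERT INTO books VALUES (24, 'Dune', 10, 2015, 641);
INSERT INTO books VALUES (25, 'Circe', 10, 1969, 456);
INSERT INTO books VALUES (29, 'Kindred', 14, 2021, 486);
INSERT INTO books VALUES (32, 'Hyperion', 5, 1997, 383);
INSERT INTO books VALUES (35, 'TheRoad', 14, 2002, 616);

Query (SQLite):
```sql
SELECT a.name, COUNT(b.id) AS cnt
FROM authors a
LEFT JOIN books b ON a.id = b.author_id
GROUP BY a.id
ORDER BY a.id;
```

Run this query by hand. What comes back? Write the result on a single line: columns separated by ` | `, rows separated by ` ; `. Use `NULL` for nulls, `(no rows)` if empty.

Zane | 1 ; Mira | 5 ; Quinn | 2 ; Wren | 4 ; Tara | 1

LEFT JOIN keeps every authors row; unmatched ones get NULL for books columns.
Group by authors.id and compute COUNT(b.id). COUNT(col) of an all-NULL group is 0.
  5: ids {32} → COUNT(b.id)=1
  10: ids {2, 16, 17, 24, 25} → COUNT(b.id)=5
  13: ids {4, 7} → COUNT(b.id)=2
  14: ids {10, 13, 29, 35} → COUNT(b.id)=4
  16: ids {14} → COUNT(b.id)=1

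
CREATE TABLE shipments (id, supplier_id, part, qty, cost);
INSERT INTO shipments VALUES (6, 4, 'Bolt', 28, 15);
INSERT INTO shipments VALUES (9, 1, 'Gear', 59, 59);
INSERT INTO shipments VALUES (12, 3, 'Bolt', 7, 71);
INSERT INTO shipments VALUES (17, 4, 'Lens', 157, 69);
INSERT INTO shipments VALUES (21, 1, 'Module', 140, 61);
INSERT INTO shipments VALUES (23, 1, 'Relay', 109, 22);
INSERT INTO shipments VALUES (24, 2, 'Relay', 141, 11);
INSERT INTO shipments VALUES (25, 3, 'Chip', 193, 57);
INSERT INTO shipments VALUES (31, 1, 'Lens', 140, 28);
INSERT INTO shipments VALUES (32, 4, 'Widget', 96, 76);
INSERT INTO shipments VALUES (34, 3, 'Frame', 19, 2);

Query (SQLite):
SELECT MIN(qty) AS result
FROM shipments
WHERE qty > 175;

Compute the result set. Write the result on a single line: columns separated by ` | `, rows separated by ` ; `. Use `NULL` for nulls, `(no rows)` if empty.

Rows where qty > 175 → qty values: [193].
MIN of non-NULL values = 193.

193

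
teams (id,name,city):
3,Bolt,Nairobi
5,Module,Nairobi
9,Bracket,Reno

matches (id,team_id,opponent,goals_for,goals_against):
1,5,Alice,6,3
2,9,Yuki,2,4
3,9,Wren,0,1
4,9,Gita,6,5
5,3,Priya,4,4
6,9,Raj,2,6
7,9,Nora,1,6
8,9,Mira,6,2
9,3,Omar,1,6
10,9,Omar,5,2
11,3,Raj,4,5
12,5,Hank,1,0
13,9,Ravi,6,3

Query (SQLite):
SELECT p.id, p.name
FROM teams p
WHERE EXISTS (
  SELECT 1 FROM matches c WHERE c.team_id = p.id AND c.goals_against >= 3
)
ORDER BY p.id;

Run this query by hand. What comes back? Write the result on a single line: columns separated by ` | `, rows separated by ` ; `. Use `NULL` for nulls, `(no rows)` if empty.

For each teams row, check whether any matches with matching team_id has goals_against >= 3.
Keep rows where that is true.

3 | Bolt ; 5 | Module ; 9 | Bracket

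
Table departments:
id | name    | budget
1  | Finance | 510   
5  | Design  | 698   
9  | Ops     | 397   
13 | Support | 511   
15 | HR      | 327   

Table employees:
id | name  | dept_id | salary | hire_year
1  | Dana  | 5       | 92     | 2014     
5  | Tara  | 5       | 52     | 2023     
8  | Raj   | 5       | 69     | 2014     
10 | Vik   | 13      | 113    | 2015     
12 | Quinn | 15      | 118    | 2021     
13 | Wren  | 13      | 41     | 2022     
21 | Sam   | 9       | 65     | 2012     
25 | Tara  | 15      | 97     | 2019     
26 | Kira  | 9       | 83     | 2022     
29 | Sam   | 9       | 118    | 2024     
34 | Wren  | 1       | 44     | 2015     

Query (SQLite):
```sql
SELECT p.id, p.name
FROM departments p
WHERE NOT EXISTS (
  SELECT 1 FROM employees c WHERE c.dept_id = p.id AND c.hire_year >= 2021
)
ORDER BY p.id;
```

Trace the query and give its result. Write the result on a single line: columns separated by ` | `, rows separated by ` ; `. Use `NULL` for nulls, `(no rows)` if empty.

1 | Finance

For each departments row, check whether any employees with matching dept_id has hire_year >= 2021.
Keep rows where that is false.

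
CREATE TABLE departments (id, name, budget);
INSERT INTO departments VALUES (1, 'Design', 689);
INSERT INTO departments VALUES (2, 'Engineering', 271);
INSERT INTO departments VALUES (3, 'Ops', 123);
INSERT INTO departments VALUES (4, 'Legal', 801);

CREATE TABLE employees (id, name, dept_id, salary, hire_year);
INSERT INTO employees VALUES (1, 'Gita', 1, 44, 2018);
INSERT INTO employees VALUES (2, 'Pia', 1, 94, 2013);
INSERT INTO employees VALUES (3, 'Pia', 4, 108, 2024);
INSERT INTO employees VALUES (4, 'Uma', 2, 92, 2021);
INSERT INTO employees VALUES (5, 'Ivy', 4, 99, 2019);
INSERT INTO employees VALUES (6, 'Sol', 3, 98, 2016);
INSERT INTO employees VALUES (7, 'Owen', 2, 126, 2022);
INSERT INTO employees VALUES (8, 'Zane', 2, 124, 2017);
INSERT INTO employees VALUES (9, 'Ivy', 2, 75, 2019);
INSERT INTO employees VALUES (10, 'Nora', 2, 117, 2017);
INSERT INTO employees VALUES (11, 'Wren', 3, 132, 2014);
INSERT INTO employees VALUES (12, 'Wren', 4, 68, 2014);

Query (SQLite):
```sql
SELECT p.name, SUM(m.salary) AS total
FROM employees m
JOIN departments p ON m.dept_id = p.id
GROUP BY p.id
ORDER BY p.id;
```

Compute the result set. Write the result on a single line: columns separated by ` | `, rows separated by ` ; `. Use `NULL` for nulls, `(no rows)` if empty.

Join each employees row to its departments via dept_id.
Group joined rows by departments.id; compute SUM(m.salary) per group.
  1: ids {1, 2} → SUM(m.salary)=138
  2: ids {4, 7, 8, 9, 10} → SUM(m.salary)=534
  3: ids {6, 11} → SUM(m.salary)=230
  4: ids {3, 5, 12} → SUM(m.salary)=275

Design | 138 ; Engineering | 534 ; Ops | 230 ; Legal | 275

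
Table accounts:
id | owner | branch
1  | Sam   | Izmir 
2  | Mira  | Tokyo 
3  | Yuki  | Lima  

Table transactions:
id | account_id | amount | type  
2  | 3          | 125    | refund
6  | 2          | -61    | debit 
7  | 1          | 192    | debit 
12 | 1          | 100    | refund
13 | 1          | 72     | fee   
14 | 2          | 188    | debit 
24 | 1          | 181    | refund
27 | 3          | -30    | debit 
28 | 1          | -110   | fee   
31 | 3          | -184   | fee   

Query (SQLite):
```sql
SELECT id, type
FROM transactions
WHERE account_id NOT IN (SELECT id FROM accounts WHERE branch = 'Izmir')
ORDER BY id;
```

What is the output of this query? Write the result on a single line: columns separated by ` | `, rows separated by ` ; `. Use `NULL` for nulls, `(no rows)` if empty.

Inner query: accounts.id where branch = 'Izmir'.
Outer: keep transactions rows whose account_id is not in that set.
Inner query → {1}

2 | refund ; 6 | debit ; 14 | debit ; 27 | debit ; 31 | fee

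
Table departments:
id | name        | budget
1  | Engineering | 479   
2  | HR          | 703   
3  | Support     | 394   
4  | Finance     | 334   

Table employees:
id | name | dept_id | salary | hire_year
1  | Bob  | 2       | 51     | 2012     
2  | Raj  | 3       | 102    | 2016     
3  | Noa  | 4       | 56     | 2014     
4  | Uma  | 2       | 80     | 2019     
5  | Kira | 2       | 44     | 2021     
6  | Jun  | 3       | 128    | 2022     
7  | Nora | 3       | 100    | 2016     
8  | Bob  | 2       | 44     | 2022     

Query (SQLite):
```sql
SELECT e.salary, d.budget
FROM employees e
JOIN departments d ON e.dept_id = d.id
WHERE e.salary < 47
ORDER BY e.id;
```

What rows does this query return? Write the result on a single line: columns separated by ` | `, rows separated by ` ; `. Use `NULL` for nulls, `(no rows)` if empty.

Each employees row matches the departments row where dept_id = departments.id.
Then keep rows with e.salary < 47.

44 | 703 ; 44 | 703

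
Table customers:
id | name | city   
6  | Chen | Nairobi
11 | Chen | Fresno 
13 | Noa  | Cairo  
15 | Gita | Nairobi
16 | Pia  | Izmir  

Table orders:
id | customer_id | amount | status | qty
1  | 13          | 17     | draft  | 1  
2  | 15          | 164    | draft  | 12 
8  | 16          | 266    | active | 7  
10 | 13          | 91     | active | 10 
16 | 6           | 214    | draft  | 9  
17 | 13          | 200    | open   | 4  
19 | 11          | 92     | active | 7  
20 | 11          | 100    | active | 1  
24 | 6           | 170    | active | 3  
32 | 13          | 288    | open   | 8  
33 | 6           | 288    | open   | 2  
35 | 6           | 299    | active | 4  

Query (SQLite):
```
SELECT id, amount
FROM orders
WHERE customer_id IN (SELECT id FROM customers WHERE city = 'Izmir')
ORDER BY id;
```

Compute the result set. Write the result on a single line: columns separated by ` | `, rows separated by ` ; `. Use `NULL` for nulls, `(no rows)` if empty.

8 | 266

Inner query: customers.id where city = 'Izmir'.
Outer: keep orders rows whose customer_id is in that set.
Inner query → {16}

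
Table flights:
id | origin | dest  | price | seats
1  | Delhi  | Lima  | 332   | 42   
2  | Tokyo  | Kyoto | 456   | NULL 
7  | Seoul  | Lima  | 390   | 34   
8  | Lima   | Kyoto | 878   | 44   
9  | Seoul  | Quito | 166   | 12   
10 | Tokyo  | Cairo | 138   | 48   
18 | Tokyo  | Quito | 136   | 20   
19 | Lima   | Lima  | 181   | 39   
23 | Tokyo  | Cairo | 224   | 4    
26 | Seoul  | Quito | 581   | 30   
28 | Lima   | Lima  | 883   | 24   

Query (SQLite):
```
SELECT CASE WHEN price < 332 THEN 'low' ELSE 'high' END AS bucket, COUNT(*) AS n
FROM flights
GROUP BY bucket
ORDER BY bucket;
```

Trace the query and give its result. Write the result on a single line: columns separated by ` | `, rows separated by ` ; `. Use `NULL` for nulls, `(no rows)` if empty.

high | 6 ; low | 5

Bucket rows by price < 332 → 'low' else 'high'; count each bucket.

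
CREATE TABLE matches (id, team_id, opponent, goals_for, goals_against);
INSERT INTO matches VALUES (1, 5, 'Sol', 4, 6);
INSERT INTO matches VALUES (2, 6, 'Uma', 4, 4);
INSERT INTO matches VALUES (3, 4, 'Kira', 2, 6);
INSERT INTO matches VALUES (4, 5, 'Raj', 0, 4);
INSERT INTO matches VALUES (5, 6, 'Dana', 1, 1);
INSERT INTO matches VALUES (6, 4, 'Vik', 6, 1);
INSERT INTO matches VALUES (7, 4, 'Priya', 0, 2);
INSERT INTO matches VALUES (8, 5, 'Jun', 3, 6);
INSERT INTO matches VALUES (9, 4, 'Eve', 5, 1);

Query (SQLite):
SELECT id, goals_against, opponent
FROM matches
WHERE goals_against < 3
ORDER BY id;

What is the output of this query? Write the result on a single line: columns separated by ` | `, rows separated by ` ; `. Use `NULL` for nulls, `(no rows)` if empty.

5 | 1 | Dana ; 6 | 1 | Vik ; 7 | 2 | Priya ; 9 | 1 | Eve

goals_against < 3: ids {5, 6, 7, 9}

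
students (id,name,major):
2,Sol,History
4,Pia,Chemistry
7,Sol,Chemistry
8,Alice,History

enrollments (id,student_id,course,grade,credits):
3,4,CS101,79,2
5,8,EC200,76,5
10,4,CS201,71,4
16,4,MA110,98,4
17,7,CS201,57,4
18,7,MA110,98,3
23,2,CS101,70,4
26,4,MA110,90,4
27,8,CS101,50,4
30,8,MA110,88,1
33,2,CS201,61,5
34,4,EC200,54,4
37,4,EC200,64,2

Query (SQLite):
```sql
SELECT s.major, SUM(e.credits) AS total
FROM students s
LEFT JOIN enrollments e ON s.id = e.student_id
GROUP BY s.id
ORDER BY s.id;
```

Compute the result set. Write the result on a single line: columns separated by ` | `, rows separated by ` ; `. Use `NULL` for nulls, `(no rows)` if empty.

LEFT JOIN keeps every students row; unmatched ones get NULL for enrollments columns.
Group by students.id and compute SUM(e.credits). SUM over an all-NULL group is NULL.
  2: ids {23, 33} → SUM(e.credits)=9
  4: ids {3, 10, 16, 26, 34, 37} → SUM(e.credits)=20
  7: ids {17, 18} → SUM(e.credits)=7
  8: ids {5, 27, 30} → SUM(e.credits)=10

History | 9 ; Chemistry | 20 ; Chemistry | 7 ; History | 10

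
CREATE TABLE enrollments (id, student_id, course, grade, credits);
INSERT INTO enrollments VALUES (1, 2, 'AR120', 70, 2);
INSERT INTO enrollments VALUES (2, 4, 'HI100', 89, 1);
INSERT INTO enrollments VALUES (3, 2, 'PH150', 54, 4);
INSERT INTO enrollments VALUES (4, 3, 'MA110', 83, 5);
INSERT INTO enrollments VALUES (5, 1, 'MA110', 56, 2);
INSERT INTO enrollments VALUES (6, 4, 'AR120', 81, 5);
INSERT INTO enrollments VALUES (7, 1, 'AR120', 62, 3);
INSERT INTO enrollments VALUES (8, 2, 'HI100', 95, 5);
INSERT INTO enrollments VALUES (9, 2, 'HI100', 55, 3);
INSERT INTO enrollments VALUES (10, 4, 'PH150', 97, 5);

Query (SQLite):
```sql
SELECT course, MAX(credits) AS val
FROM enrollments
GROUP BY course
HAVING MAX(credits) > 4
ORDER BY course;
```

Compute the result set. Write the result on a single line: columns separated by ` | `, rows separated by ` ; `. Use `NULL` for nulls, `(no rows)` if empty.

AR120 | 5 ; HI100 | 5 ; MA110 | 5 ; PH150 | 5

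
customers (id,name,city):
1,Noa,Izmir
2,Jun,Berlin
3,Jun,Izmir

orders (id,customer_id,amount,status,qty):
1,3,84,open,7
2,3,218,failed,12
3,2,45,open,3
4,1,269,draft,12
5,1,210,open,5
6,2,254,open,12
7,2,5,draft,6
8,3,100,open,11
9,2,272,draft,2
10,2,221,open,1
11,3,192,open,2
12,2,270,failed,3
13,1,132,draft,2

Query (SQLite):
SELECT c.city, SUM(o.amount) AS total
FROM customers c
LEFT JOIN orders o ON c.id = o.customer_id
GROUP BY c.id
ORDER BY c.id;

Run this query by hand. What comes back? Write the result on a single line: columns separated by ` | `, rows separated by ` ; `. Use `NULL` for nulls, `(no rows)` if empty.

LEFT JOIN keeps every customers row; unmatched ones get NULL for orders columns.
Group by customers.id and compute SUM(o.amount). SUM over an all-NULL group is NULL.
  1: ids {4, 5, 13} → SUM(o.amount)=611
  2: ids {3, 6, 7, 9, 10, 12} → SUM(o.amount)=1067
  3: ids {1, 2, 8, 11} → SUM(o.amount)=594

Izmir | 611 ; Berlin | 1067 ; Izmir | 594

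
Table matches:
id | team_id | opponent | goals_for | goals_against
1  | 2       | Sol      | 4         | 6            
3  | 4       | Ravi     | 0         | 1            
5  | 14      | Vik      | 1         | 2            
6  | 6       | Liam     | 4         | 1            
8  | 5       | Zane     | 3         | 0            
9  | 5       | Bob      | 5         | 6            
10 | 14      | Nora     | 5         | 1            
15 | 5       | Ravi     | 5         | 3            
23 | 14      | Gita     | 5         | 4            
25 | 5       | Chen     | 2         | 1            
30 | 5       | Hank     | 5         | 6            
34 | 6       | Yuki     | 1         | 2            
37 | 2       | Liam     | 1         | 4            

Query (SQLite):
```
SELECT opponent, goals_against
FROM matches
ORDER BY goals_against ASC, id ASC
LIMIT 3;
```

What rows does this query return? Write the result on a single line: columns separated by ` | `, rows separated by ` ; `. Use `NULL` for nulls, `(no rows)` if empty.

Sort by goals_against asc, tiebreak id asc: (0, id=8), (1, id=3), (1, id=6), (1, id=10), (1, id=25), (2, id=5) …. Take first 3.

Zane | 0 ; Ravi | 1 ; Liam | 1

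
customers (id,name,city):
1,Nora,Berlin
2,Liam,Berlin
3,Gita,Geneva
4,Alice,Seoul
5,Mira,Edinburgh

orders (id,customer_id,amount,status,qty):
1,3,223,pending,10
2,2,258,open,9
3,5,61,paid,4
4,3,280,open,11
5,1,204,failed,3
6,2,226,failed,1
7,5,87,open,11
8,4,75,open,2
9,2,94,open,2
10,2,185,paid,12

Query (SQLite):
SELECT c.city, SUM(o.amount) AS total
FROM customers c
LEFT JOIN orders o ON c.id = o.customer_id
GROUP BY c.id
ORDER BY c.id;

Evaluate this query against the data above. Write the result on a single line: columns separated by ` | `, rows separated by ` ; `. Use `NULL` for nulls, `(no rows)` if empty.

LEFT JOIN keeps every customers row; unmatched ones get NULL for orders columns.
Group by customers.id and compute SUM(o.amount). SUM over an all-NULL group is NULL.
  1: ids {5} → SUM(o.amount)=204
  2: ids {2, 6, 9, 10} → SUM(o.amount)=763
  3: ids {1, 4} → SUM(o.amount)=503
  4: ids {8} → SUM(o.amount)=75
  5: ids {3, 7} → SUM(o.amount)=148

Berlin | 204 ; Berlin | 763 ; Geneva | 503 ; Seoul | 75 ; Edinburgh | 148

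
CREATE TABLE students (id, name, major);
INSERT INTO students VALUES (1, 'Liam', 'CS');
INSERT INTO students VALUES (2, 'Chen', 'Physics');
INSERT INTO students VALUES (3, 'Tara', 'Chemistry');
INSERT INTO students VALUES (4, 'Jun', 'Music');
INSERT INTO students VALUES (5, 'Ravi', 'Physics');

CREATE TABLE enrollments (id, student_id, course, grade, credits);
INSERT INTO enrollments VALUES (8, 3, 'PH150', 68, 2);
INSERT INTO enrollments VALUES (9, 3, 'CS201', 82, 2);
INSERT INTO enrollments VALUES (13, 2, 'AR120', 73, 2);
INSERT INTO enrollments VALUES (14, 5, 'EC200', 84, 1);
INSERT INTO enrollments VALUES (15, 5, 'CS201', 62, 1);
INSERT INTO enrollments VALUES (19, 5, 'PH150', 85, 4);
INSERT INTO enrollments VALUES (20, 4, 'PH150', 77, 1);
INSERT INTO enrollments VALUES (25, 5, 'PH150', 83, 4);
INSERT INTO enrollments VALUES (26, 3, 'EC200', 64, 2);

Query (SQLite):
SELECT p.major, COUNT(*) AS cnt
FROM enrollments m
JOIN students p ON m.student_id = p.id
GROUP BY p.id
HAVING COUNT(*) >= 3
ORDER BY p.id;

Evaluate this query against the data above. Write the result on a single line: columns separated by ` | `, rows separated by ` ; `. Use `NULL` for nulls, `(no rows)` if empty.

Join each enrollments row to its students via student_id.
Group joined rows by students.id; compute COUNT(*) per group.
HAVING: keep groups with count ≥ 3.
  2: ids {13} → COUNT(*)=1
  3: ids {8, 9, 26} → COUNT(*)=3
  4: ids {20} → COUNT(*)=1
  5: ids {14, 15, 19, 25} → COUNT(*)=4

Chemistry | 3 ; Physics | 4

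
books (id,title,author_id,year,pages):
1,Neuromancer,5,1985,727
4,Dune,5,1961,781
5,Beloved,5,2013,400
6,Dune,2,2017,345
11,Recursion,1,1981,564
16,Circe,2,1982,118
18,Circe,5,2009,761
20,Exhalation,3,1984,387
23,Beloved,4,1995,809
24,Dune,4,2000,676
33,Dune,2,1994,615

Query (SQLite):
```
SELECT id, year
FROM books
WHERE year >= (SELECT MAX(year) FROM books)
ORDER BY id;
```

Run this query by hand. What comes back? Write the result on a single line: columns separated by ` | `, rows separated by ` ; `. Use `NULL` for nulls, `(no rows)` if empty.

Scalar subquery: MAX(year) over all books rows = 2017.
Keep rows where year >= that value.

6 | 2017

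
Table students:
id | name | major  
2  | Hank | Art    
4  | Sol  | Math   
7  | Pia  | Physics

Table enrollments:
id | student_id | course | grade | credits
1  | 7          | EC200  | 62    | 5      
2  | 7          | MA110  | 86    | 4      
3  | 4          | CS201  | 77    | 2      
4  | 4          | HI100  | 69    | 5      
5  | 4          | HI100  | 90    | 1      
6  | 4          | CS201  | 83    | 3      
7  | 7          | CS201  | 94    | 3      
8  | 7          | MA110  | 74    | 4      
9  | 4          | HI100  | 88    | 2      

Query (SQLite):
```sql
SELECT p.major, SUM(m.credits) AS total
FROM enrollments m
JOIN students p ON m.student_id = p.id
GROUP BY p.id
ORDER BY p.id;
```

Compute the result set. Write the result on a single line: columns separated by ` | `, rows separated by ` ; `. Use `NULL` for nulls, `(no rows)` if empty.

Math | 13 ; Physics | 16

Join each enrollments row to its students via student_id.
Group joined rows by students.id; compute SUM(m.credits) per group.
  4: ids {3, 4, 5, 6, 9} → SUM(m.credits)=13
  7: ids {1, 2, 7, 8} → SUM(m.credits)=16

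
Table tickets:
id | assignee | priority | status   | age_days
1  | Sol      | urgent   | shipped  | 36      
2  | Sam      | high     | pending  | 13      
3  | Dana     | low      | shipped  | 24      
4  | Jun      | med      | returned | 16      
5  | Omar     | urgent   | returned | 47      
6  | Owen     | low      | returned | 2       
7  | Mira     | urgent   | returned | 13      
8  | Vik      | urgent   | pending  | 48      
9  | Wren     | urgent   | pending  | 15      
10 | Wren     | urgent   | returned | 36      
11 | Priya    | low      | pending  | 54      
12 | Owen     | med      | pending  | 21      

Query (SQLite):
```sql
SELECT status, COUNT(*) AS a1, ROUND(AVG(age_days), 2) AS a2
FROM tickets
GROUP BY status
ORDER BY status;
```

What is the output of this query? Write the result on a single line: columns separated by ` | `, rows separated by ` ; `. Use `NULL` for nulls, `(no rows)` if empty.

Group tickets by status.
Per group compute: COUNT(*), ROUND(AVG(age_days), 2).
  pending: ids {2, 8, 9, 11, 12} → COUNT(*)=5, ROUND(AVG(age_days), 2)=30.2
  returned: ids {4, 5, 6, 7, 10} → COUNT(*)=5, ROUND(AVG(age_days), 2)=22.8
  shipped: ids {1, 3} → COUNT(*)=2, ROUND(AVG(age_days), 2)=30

pending | 5 | 30.2 ; returned | 5 | 22.8 ; shipped | 2 | 30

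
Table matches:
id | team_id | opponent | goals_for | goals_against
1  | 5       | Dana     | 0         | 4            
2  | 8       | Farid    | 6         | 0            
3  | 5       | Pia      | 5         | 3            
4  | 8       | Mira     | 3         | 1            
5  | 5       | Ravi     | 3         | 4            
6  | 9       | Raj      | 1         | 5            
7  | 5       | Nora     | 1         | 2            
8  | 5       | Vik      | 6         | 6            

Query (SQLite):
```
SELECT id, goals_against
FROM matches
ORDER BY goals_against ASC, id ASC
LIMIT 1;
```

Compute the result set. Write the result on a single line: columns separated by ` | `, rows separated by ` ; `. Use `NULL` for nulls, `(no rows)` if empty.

Sort by goals_against asc, tiebreak id asc: (0, id=2), (1, id=4), (2, id=7), (3, id=3) …. Take first 1.

2 | 0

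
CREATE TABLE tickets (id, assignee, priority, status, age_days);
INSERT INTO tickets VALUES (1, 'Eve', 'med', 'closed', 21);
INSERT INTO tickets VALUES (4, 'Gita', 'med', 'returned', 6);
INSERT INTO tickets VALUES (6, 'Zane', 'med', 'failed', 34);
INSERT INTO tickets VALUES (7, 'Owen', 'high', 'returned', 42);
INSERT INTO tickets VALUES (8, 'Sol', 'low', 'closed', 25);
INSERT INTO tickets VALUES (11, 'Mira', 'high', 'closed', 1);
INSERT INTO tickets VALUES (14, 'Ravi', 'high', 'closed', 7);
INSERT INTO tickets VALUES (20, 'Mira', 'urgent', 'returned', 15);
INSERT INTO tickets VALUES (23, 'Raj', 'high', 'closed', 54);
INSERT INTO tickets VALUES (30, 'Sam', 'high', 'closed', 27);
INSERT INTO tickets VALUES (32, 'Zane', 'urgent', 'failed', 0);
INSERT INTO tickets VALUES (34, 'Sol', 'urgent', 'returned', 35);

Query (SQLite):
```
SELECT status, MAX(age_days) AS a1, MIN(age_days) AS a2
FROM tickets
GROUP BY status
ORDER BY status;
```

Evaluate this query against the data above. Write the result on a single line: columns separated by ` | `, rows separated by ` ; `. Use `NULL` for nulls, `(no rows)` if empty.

closed | 54 | 1 ; failed | 34 | 0 ; returned | 42 | 6

Group tickets by status.
Per group compute: MAX(age_days), MIN(age_days).
  closed: ids {1, 8, 11, 14, 23, 30} → MAX(age_days)=54, MIN(age_days)=1
  failed: ids {6, 32} → MAX(age_days)=34, MIN(age_days)=0
  returned: ids {4, 7, 20, 34} → MAX(age_days)=42, MIN(age_days)=6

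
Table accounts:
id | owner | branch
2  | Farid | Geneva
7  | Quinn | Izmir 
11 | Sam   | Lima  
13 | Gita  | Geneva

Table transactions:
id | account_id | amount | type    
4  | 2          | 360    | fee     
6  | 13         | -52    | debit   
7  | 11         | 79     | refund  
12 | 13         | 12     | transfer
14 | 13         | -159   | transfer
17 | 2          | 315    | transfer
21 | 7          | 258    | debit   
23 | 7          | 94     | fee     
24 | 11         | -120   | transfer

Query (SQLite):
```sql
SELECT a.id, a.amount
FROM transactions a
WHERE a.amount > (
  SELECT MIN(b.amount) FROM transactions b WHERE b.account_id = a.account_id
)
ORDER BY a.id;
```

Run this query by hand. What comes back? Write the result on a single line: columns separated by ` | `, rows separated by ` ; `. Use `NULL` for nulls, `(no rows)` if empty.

4 | 360 ; 6 | -52 ; 7 | 79 ; 12 | 12 ; 21 | 258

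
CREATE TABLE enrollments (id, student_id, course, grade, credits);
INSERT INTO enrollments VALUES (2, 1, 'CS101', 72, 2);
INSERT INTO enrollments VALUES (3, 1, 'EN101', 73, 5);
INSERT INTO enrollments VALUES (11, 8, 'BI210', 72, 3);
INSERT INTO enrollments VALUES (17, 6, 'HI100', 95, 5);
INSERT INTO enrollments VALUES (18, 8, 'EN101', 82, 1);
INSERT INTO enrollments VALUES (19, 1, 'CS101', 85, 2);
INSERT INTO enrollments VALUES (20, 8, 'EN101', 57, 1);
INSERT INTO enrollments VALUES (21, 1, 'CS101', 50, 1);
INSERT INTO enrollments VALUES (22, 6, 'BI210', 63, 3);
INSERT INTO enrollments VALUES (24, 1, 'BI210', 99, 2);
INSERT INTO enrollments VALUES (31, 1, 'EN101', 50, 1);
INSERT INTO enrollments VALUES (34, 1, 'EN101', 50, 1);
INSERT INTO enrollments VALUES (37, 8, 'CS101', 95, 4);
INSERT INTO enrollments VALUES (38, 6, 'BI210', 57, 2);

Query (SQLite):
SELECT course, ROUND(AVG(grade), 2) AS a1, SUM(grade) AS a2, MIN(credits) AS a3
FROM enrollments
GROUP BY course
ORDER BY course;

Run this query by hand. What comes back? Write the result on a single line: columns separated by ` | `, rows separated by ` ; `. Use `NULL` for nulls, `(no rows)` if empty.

Group enrollments by course.
Per group compute: ROUND(AVG(grade), 2), SUM(grade), MIN(credits).
  BI210: ids {11, 22, 24, 38} → ROUND(AVG(grade), 2)=72.75, SUM(grade)=291, MIN(credits)=2
  CS101: ids {2, 19, 21, 37} → ROUND(AVG(grade), 2)=75.5, SUM(grade)=302, MIN(credits)=1
  EN101: ids {3, 18, 20, 31, 34} → ROUND(AVG(grade), 2)=62.4, SUM(grade)=312, MIN(credits)=1
  HI100: ids {17} → ROUND(AVG(grade), 2)=95, SUM(grade)=95, MIN(credits)=5

BI210 | 72.75 | 291 | 2 ; CS101 | 75.5 | 302 | 1 ; EN101 | 62.4 | 312 | 1 ; HI100 | 95 | 95 | 5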